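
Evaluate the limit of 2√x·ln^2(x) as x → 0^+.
This is a 0·∞ indeterminate form at x → 0⁺.
Rewrite the product as 2·ln^2(x) / x^(-1/2) and apply L'Hôpital, or use the standard hierarchy x^(-1/2) ≫ |ln x|^2 as x → 0⁺.
The indeterminate product → 0, so the limit = 0.

Final answer: 0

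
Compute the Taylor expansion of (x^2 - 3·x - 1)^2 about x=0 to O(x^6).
x^4 - 6·x^3 + 7·x^2 + 6·x + 1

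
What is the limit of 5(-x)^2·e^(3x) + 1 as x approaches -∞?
The product is a 0·∞ indeterminate form at x → -∞.
Rewrite the product as 5(-x)^2 / e^(-3x) (an ∞/∞ form) and apply L'Hôpital, or use the standard hierarchy e^(3|x|) ≫ |(-x)^2| as x → -∞.
The indeterminate product → 0, so the limit = 1.

Final answer: 1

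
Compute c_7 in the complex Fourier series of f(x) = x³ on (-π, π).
Compute the real Fourier coefficients first: a_7 = 0, b_7 = -12/343 + 2·π^2/7.
Then c_7 = (a_7 − i·b_7)/2 = -i·π^2/7 + 6·i/343.

Final answer: -i·π^2/7 + 6·i/343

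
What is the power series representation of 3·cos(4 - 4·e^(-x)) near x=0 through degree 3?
24·x^3 - 24·x^2 + 3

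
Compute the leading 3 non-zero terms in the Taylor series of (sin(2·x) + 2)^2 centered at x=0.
4·x^2 + 8·x + 4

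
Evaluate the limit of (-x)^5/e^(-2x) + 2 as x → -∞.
The quotient is an ∞/∞ indeterminate form as x → -∞.
Compare growth rates of the dominant terms (exponentials ≫ polynomials ≫ logarithms), or apply L'Hôpital's rule; the quotient → 0.
Adding the constant: 0 + 2 = 2. Limit = 2.

Final answer: 2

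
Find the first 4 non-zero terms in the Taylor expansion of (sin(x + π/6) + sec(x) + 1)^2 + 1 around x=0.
-√(3)·x^3/6 + 2·x^2 + 5·√(3)·x/2 + 29/4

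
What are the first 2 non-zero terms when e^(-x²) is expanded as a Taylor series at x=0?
1 - x^2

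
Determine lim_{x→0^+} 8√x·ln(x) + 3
The product is a 0·∞ indeterminate form at x → 0⁺.
Rewrite the product as 8·ln(x) / x^(-1/2) and apply L'Hôpital, or use the standard hierarchy x^(-1/2) ≫ |ln x| as x → 0⁺.
The indeterminate product → 0, so the limit = 3.

Final answer: 3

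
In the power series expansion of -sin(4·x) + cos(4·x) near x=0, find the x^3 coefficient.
Expand to order 3: -sin(4·x) + cos(4·x) = 32·x^3/3 - 8·x^2 - 4·x + 1 + O(x^4).
The coefficient of x^3 is 32/3.

Final answer: 32/3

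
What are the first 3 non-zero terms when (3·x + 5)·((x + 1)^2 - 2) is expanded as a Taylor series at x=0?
11·x^2 + 7·x - 5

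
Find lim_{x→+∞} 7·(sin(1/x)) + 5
Evaluate the dominant behaviour as x → +∞; each term tends to a finite value or vanishes.
Limit = 5.

Final answer: 5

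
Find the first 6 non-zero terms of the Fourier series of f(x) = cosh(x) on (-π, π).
-cos(x)·sinh(π)/π + 2·cos(2·x)·sinh(π)/(5·π) - cos(3·x)·sinh(π)/(5·π) + 2·cos(4·x)·sinh(π)/(17·π) - cos(5·x)·sinh(π)/(13·π) + sinh(π)/π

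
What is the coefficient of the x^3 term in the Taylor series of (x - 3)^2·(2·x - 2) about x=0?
Expand to order 3: (x - 3)^2·(2·x - 2) = 2·x^3 - 14·x^2 + 30·x - 18 + O(x^4).
The coefficient of x^3 is 2.

Final answer: 2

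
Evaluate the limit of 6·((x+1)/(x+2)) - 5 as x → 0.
Direct substitution at x = 0 gives -2.

Final answer: -2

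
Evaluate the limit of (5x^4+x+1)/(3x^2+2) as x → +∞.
This is an ∞/∞ indeterminate form as x → +∞.
Divide numerator and denominator by x^4 and let the lower-order terms vanish; the numerator's degree 4 exceeds the denominator's degree 2, so the quotient diverges.
Limit = ∞.

Final answer: ∞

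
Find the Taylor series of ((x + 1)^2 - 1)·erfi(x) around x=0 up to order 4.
4·x^4/(3·√(π)) + 2·x^3/√(π) + 4·x^2/√(π)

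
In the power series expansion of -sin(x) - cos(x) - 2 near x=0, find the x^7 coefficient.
Expand to order 7: -sin(x) - cos(x) - 2 = x^7/5040 + x^6/720 - x^5/120 - x^4/24 + x^3/6 + x^2/2 - x - 3 + O(x^8).
The coefficient of x^7 is 1/5040.

Final answer: 1/5040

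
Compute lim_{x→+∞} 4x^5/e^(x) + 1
The quotient is an ∞/∞ indeterminate form as x → +∞.
The exponential denominator e^(x) dominates the polynomial numerator (e^x ≫ x^5 as x → ∞), so the quotient → 0.
Adding the constant: 0 + 1 = 1. Limit = 1.

Final answer: 1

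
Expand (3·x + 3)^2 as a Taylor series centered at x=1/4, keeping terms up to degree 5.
225/16 + 45·(x - 1/4)/2 + 9·(x - 1/4)^2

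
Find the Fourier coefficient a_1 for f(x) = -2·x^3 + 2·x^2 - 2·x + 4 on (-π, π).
a_1 = (1/π) ∫_{-π}^{π} f(x)·cos(1x) dx.
Evaluate the integral (use parity and integration by parts as needed): a_1 = -8.

Final answer: -8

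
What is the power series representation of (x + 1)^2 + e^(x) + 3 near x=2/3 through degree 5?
e^(2/3) + 52/9 + (e^(2/3) + 10/3)·(x - 2/3) + (e^(2/3)/2 + 1)·(x - 2/3)^2 + e^(2/3)·(x - 2/3)^3/6 + e^(2/3)·(x - 2/3)^4/24 + e^(2/3)·(x - 2/3)^5/120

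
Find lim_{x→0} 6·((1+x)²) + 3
Direct substitution at x = 0 gives 9.

Final answer: 9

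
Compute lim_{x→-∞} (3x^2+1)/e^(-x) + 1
The quotient is an ∞/∞ indeterminate form as x → -∞.
Compare growth rates of the dominant terms (exponentials ≫ polynomials ≫ logarithms), or apply L'Hôpital's rule; the quotient → 0.
Adding the constant: 0 + 1 = 1. Limit = 1.

Final answer: 1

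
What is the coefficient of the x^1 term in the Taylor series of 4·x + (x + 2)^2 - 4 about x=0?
Expand to order 1: 4·x + (x + 2)^2 - 4 = 8·x + O(x^2).
The coefficient of x^1 is 8.

Final answer: 8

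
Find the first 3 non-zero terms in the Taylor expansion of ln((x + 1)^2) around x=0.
2·x^3/3 - x^2 + 2·x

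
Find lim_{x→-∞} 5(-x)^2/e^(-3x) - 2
The quotient is an ∞/∞ indeterminate form as x → -∞.
Compare growth rates of the dominant terms (exponentials ≫ polynomials ≫ logarithms), or apply L'Hôpital's rule; the quotient → 0.
Adding the constant: 0 - 2 = -2. Limit = -2.

Final answer: -2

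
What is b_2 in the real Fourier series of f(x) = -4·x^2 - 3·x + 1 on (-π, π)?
b_2 = (1/π) ∫_{-π}^{π} f(x)·sin(2x) dx.
Evaluate the integral (use parity and integration by parts as needed): b_2 = 3.

Final answer: 3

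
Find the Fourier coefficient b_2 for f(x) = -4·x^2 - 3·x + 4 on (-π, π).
b_2 = (1/π) ∫_{-π}^{π} f(x)·sin(2x) dx.
Evaluate the integral (use parity and integration by parts as needed): b_2 = 3.

Final answer: 3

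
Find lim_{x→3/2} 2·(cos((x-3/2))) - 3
Direct substitution at x = 3/2 gives -1.

Final answer: -1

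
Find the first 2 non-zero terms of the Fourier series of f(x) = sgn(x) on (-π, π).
4·sin(x)/π + 4·sin(3·x)/(3·π)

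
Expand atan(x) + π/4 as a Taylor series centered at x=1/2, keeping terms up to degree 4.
atan(1/2) + π/4 + 4·(x - 1/2)/5 - 8·(x - 1/2)^2/25 - 16·(x - 1/2)^3/375 + 96·(x - 1/2)^4/625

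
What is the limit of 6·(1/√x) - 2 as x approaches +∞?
Evaluate the dominant behaviour as x → +∞; each term tends to a finite value or vanishes.
Limit = -2.

Final answer: -2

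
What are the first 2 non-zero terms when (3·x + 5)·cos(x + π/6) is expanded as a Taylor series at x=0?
x·(-5/2 + 3·√(3)/2) + 5·√(3)/2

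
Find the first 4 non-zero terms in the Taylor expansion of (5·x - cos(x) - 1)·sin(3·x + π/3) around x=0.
x^3·(21/4 - 45·√(3)/4) + x^2·(15/2 + 19·√(3)/4) + x·(-3 + 5·√(3)/2) - √(3)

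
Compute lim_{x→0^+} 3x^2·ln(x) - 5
The product is a 0·∞ indeterminate form at x → 0⁺.
Rewrite the product as 3·ln(x) / x^(-2) and apply L'Hôpital, or use the standard hierarchy x^(-2) ≫ |ln x| as x → 0⁺.
The indeterminate product → 0, so the limit = -5.

Final answer: -5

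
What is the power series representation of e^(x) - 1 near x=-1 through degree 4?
(1 - e)·e^(-1) + e^(-1)·(x + 1) + e^(-1)·(x + 1)^2/2 + e^(-1)·(x + 1)^3/6 + e^(-1)·(x + 1)^4/24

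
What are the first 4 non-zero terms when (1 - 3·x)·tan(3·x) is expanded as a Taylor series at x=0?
-27·x^4 + 9·x^3 - 9·x^2 + 3·x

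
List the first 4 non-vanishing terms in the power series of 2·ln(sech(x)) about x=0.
17·x^8/1260 - 2·x^6/45 + x^4/6 - x^2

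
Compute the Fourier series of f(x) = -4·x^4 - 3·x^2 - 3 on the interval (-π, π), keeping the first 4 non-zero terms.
(-180 + 32·π^2)·cos(x) + (9 - 8·π^2)·cos(2·x) + (-28/27 + 32·π^2/9)·cos(3·x) - 4·π^4/5 - π^2 - 3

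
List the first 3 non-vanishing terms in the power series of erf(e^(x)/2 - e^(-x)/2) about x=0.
-7·x^5/(60·√(π)) - x^3/(3·√(π)) + 2·x/√(π)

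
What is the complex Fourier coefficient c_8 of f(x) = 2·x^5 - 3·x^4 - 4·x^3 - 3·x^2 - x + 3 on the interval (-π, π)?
Compute the real Fourier coefficients first: a_8 = -3·π^2/8 - 39/256, b_8 = -π^4/2 + 145/1024 + 37·π^2/32.
Then c_8 = (a_8 − i·b_8)/2 = -3·π^2/16 - 39/512 - 37·i·π^2/64 - 145·i/2048 + i·π^4/4.

Final answer: -3·π^2/16 - 39/512 - 37·i·π^2/64 - 145·i/2048 + i·π^4/4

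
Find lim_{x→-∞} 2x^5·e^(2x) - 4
The product is a 0·∞ indeterminate form at x → -∞.
Rewrite the product as 2x^5 / e^(-2x) (an ∞/∞ form) and apply L'Hôpital, or use the standard hierarchy e^(2|x|) ≫ |x^5| as x → -∞.
The indeterminate product → 0, so the limit = -4.

Final answer: -4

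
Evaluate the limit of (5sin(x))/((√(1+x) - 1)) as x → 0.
Both numerator and denominator → 0 as x → 0; this is a 0/0 indeterminate form.
Expand each to leading order near x = 0: numerator ~ 5·x, denominator ~ x/2.
The limit of the ratio is 10.

Final answer: 10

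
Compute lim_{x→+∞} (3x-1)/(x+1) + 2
Evaluate the dominant behaviour as x → +∞; each term tends to a finite value or vanishes.
Limit = 5.

Final answer: 5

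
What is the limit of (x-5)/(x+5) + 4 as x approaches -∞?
Evaluate the dominant behaviour as x → -∞; each term tends to a finite value or vanishes.
Limit = 5.

Final answer: 5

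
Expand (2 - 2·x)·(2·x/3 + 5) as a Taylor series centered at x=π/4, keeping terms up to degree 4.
-13·π/6 - π^2/12 + 10 + (-26/3 - 2·π/3)·(x - π/4) - 4·(x - π/4)^2/3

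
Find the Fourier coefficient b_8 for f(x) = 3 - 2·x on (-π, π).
b_8 = (1/π) ∫_{-π}^{π} f(x)·sin(8x) dx.
Evaluate the integral (use parity and integration by parts as needed): b_8 = 1/2.

Final answer: 1/2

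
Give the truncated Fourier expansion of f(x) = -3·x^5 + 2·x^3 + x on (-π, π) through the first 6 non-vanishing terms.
(-742 - 6·π^4 + 124·π^2)·sin(x) + (-17·π^2 + 49/2 + 3·π^4)·sin(2·x) + (-2·π^4 - 86/27 + 52·π^2/9)·sin(3·x) + (-23·π^2/8 + 37/64 + 3·π^4/2)·sin(4·x) + (-6·π^4/5 - 14/625 + 44·π^2/25)·sin(5·x) + (-11·π^2/9 - 7/54 + π^4)·sin(6·x)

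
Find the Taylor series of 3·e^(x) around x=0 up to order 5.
x^5/40 + x^4/8 + x^3/2 + 3·x^2/2 + 3·x + 3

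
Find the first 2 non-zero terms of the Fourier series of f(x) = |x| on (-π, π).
-4·cos(x)/π + π/2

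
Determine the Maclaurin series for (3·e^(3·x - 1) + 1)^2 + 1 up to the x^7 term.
x^7·(1 + 3·e^(-1))^2·(729·e^(-1)/(280·(1 + 3·e^(-1))) + 19683·e^(-2)/(40·(1 + 3·e^(-1))^2)) + x^6·(1 + 3·e^(-1))^2·(243·e^(-1)/(40·(1 + 3·e^(-1))) + 22599·e^(-2)/(40·(1 + 3·e^(-1))^2)) + x^5·(1 + 3·e^(-1))^2·(243·e^(-1)/(20·(1 + 3·e^(-1))) + 2187·e^(-2)/(4·(1 + 3·e^(-1))^2)) + x^4·(1 + 3·e^(-1))^2·(81·e^(-1)/(4·(1 + 3·e^(-1))) + 1701·e^(-2)/(4·(1 + 3·e^(-1))^2)) + x^3·(1 + 3·e^(-1))^2·(27·e^(-1)/(1 + 3·e^(-1)) + 243·e^(-2)/(1 + 3·e^(-1))^2) + x^2·(1 + 3·e^(-1))^2·(81·e^(-2)/(1 + 3·e^(-1))^2 + 27·e^(-1)/(1 + 3·e^(-1))) + 18·x·(1 + 3·e^(-1))·e^(-1) + 1 + (1 + 3·e^(-1))^2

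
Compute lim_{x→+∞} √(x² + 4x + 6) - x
As x → +∞: multiply by the conjugate to get (4x+6)/(√(x²+4x+6)+x); the denominator ~ 2x, so the limit is 4/2 = 2.
Limit = 2.

Final answer: 2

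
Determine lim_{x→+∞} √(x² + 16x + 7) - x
This is an ∞ − ∞ indeterminate form.
Multiply and divide by the conjugate √(x²+16x + 7) + x; the x² terms cancel, leaving (16x + 7)/(√(x²+16x + 7)+x) → 16/2 = 8.
Limit = 8.

Final answer: 8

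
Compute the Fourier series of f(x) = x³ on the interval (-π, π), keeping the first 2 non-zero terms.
(-12 + 2·π^2)·sin(x) + (3/2 - π^2)·sin(2·x)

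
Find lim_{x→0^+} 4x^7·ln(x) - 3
The product is a 0·∞ indeterminate form at x → 0⁺.
Rewrite the product as 4·ln(x) / x^(-7) and apply L'Hôpital, or use the standard hierarchy x^(-7) ≫ |ln x| as x → 0⁺.
The indeterminate product → 0, so the limit = -3.

Final answer: -3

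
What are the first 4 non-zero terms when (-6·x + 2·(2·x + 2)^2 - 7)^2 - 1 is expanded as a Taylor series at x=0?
64·x^4 + 160·x^3 + 116·x^2 + 20·x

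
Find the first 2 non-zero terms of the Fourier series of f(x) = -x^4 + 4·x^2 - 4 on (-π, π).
(-64 + 8·π^2)·cos(x) - π^4/5 - 4 + 4·π^2/3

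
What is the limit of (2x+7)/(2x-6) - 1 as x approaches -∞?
Evaluate the dominant behaviour as x → -∞; each term tends to a finite value or vanishes.
Limit = 0.

Final answer: 0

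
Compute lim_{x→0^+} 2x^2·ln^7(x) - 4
The product is a 0·∞ indeterminate form at x → 0⁺.
Rewrite the product as 2·ln^7(x) / x^(-2) and apply L'Hôpital, or use the standard hierarchy x^(-2) ≫ |ln x|^7 as x → 0⁺.
The indeterminate product → 0, so the limit = -4.

Final answer: -4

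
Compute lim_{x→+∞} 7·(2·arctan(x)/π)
Evaluate the dominant behaviour as x → +∞; each term tends to a finite value or vanishes.
Limit = 7.

Final answer: 7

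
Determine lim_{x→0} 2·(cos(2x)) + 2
Direct substitution at x = 0 gives 4.

Final answer: 4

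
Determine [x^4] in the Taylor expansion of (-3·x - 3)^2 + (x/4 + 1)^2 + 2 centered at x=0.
Expand to order 4: (-3·x - 3)^2 + (x/4 + 1)^2 + 2 = 145·x^2/16 + 37·x/2 + 12 + O(x^5).
The coefficient of x^4 is 0.

Final answer: 0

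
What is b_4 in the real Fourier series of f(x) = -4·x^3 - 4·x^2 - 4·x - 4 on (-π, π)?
b_4 = (1/π) ∫_{-π}^{π} f(x)·sin(4x) dx.
Evaluate the integral (use parity and integration by parts as needed): b_4 = 5/4 + 2·π^2.

Final answer: 5/4 + 2·π^2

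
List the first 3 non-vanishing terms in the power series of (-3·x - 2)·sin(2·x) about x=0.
8·x^3/3 - 6·x^2 - 4·x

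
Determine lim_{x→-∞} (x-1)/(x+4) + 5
Evaluate the dominant behaviour as x → -∞; each term tends to a finite value or vanishes.
Limit = 6.

Final answer: 6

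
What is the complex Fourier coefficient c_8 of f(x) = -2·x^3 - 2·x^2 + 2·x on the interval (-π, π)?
Compute the real Fourier coefficients first: a_8 = -1/8, b_8 = -35/64 + π^2/2.
Then c_8 = (a_8 − i·b_8)/2 = -1/16 - i·π^2/4 + 35·i/128.

Final answer: -1/16 - i·π^2/4 + 35·i/128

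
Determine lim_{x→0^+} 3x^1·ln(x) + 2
The product is a 0·∞ indeterminate form at x → 0⁺.
Rewrite the product as 3·ln(x) / x^(-1) and apply L'Hôpital, or use the standard hierarchy x^(-1) ≫ |ln x| as x → 0⁺.
The indeterminate product → 0, so the limit = 2.

Final answer: 2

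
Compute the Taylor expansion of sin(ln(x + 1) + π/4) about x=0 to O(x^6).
√(2)·x^5/8 - 5·√(2)·x^4/24 + √(2)·x^3/3 - √(2)·x^2/2 + √(2)·x/2 + √(2)/2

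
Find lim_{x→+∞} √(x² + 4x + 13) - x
This is an ∞ − ∞ indeterminate form.
Multiply and divide by the conjugate √(x²+4x + 13) + x; the x² terms cancel, leaving (4x + 13)/(√(x²+4x + 13)+x) → 4/2 = 2.
Limit = 2.

Final answer: 2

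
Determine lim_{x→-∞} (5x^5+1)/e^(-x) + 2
The quotient is an ∞/∞ indeterminate form as x → -∞.
Compare growth rates of the dominant terms (exponentials ≫ polynomials ≫ logarithms), or apply L'Hôpital's rule; the quotient → 0.
Adding the constant: 0 + 2 = 2. Limit = 2.

Final answer: 2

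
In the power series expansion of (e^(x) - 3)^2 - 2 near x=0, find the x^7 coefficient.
Expand to order 7: (e^(x) - 3)^2 - 2 = 61·x^7/2520 + 29·x^6/360 + 13·x^5/60 + 5·x^4/12 + x^3/3 - x^2 - 4·x + 2 + O(x^8).
The coefficient of x^7 is 61/2520.

Final answer: 61/2520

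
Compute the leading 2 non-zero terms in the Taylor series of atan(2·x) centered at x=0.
-8·x^3/3 + 2·x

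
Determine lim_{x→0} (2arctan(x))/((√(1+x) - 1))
Both numerator and denominator → 0 as x → 0; this is a 0/0 indeterminate form.
Expand each to leading order near x = 0: numerator ~ 2·x, denominator ~ x/2.
The limit of the ratio is 4.

Final answer: 4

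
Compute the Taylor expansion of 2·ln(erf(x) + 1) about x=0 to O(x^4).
2·x^3·(8 - 2·π)/(3·π^(3/2)) - 4·x^2/π + 4·x/√(π)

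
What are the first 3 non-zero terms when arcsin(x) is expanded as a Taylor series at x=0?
3·x^5/40 + x^3/6 + x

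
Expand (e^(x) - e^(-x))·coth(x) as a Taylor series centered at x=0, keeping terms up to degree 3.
x^2 + 2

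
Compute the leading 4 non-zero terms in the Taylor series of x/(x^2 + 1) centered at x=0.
-x^7 + x^5 - x^3 + x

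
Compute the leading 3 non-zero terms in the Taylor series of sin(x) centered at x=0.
x^5/120 - x^3/6 + x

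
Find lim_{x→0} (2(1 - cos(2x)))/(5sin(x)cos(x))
Both numerator and denominator → 0 as x → 0; this is a 0/0 indeterminate form.
Expand each to leading order near x = 0: numerator ~ 4·x^2, denominator ~ 5·x.
The limit of the ratio is 0.

Final answer: 0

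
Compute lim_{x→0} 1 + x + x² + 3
Direct substitution at x = 0 gives 4.

Final answer: 4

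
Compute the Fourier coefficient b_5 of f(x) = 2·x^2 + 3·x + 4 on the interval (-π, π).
b_5 = (1/π) ∫_{-π}^{π} f(x)·sin(5x) dx.
Evaluate the integral (use parity and integration by parts as needed): b_5 = 6/5.

Final answer: 6/5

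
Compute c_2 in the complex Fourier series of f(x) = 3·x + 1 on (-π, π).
Compute the real Fourier coefficients first: a_2 = 0, b_2 = -3.
Then c_2 = (a_2 − i·b_2)/2 = 3·i/2.

Final answer: 3·i/2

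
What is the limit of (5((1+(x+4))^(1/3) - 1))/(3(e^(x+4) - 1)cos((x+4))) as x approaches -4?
Both numerator and denominator → 0 as x → -4; this is a 0/0 indeterminate form.
Expand each to leading order near x = -4: numerator ~ 5·(x + 4)/3, denominator ~ 3·(x + 4).
The limit of the ratio is 5/9.

Final answer: 5/9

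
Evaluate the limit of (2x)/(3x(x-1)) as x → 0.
Both numerator and denominator → 0 as x → 0; this is a 0/0 indeterminate form.
Expand each to leading order near x = 0: numerator ~ 2·x, denominator ~ -3·x.
The limit of the ratio is -2/3.

Final answer: -2/3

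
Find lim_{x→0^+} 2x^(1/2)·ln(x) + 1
The product is a 0·∞ indeterminate form at x → 0⁺.
Rewrite the product as 2·ln(x) / x^(-1/2) and apply L'Hôpital, or use the standard hierarchy x^(-1/2) ≫ |ln x| as x → 0⁺.
The indeterminate product → 0, so the limit = 1.

Final answer: 1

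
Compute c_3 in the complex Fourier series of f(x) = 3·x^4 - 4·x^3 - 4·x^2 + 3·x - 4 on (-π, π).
Compute the real Fourier coefficients first: a_3 = 32/9 - 8·π^2/3, b_3 = 34/9 - 8·π^2/3.
Then c_3 = (a_3 − i·b_3)/2 = -4·π^2/3 + 16/9 - 17·i/9 + 4·i·π^2/3.

Final answer: -4·π^2/3 + 16/9 - 17·i/9 + 4·i·π^2/3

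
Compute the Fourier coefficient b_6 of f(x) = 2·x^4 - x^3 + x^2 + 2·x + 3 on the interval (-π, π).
b_6 = (1/π) ∫_{-π}^{π} f(x)·sin(6x) dx.
Evaluate the integral (use parity and integration by parts as needed): b_6 = -13/18 + π^2/3.

Final answer: -13/18 + π^2/3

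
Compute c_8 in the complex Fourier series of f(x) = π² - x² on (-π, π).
Compute the real Fourier coefficients first: a_8 = -1/16, b_8 = 0.
Then c_8 = (a_8 − i·b_8)/2 = -1/32.

Final answer: -1/32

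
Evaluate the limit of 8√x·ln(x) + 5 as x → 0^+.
The product is a 0·∞ indeterminate form at x → 0⁺.
Rewrite the product as 8·ln(x) / x^(-1/2) and apply L'Hôpital, or use the standard hierarchy x^(-1/2) ≫ |ln x| as x → 0⁺.
The indeterminate product → 0, so the limit = 5.

Final answer: 5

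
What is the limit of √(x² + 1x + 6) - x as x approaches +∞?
This is an ∞ − ∞ indeterminate form.
Multiply and divide by the conjugate √(x²+1x + 6) + x; the x² terms cancel, leaving (1x + 6)/(√(x²+1x + 6)+x) → 1/2.
Limit = 1/2.

Final answer: 1/2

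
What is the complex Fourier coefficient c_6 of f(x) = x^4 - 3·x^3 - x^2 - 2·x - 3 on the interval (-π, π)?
Compute the real Fourier coefficients first: a_6 = -4/27 + 2·π^2/9, b_6 = 1/2 + π^2.
Then c_6 = (a_6 − i·b_6)/2 = -2/27 + π^2/9 - i·π^2/2 - i/4.

Final answer: -2/27 + π^2/9 - i·π^2/2 - i/4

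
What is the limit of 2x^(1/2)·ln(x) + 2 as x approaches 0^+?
The product is a 0·∞ indeterminate form at x → 0⁺.
Rewrite the product as 2·ln(x) / x^(-1/2) and apply L'Hôpital, or use the standard hierarchy x^(-1/2) ≫ |ln x| as x → 0⁺.
The indeterminate product → 0, so the limit = 2.

Final answer: 2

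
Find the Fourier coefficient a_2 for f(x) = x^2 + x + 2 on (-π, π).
a_2 = (1/π) ∫_{-π}^{π} f(x)·cos(2x) dx.
Evaluate the integral (use parity and integration by parts as needed): a_2 = 1.

Final answer: 1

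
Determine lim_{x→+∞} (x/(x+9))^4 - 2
As x → +∞: x/(x+9) = 1/(1 + 9/x) → 1, and the 4th power of a limit-1 base also → 1; with the additive constant, 1 - 2 = -1.
Limit = -1.

Final answer: -1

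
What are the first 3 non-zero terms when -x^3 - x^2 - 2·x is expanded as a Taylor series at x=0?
-x^3 - x^2 - 2·x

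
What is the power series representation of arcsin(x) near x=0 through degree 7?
5·x^7/112 + 3·x^5/40 + x^3/6 + x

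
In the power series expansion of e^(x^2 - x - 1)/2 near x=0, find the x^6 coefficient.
331·e^(-1)/1440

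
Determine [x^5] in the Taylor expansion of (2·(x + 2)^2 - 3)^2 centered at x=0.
Expand to order 5: (2·(x + 2)^2 - 3)^2 = 4·x^4 + 32·x^3 + 84·x^2 + 80·x + 25 + O(x^6).
The coefficient of x^5 is 0.

Final answer: 0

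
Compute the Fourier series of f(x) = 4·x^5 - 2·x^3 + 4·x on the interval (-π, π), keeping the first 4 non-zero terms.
(-164·π^2 + 8·π^4 + 992)·sin(x) + (-4·π^4 - 37 + 22·π^2)·sin(2·x) + (-196·π^2/27 + 608/81 + 8·π^4/3)·sin(3·x) + (-2·π^4 - 53/16 + 7·π^2/2)·sin(4·x)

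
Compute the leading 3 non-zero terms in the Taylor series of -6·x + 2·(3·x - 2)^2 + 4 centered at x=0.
18·x^2 - 30·x + 12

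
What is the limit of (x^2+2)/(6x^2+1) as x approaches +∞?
This is an ∞/∞ indeterminate form as x → +∞.
Divide numerator and denominator by x^2 and let the lower-order terms vanish; the leading terms give 1/6.
Limit = 1/6.

Final answer: 1/6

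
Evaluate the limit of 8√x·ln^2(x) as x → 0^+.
This is a 0·∞ indeterminate form at x → 0⁺.
Rewrite the product as 8·ln^2(x) / x^(-1/2) and apply L'Hôpital, or use the standard hierarchy x^(-1/2) ≫ |ln x|^2 as x → 0⁺.
The indeterminate product → 0, so the limit = 0.

Final answer: 0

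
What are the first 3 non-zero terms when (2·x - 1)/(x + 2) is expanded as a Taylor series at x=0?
-5·x^2/8 + 5·x/4 - 1/2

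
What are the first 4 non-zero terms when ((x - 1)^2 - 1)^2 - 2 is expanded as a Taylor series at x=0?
x^4 - 4·x^3 + 4·x^2 - 2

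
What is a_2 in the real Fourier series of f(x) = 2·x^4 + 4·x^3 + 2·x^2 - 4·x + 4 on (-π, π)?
a_2 = (1/π) ∫_{-π}^{π} f(x)·cos(2x) dx.
Evaluate the integral (use parity and integration by parts as needed): a_2 = -4 + 4·π^2.

Final answer: -4 + 4·π^2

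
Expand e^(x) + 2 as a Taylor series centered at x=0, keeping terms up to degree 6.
x^6/720 + x^5/120 + x^4/24 + x^3/6 + x^2/2 + x + 3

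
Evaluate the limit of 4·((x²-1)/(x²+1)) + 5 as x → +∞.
Evaluate the dominant behaviour as x → +∞; each term tends to a finite value or vanishes.
Limit = 9.

Final answer: 9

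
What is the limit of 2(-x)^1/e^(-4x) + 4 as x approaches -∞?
The quotient is an ∞/∞ indeterminate form as x → -∞.
Compare growth rates of the dominant terms (exponentials ≫ polynomials ≫ logarithms), or apply L'Hôpital's rule; the quotient → 0.
Adding the constant: 0 + 4 = 4. Limit = 4.

Final answer: 4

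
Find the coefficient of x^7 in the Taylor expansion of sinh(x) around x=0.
Expand to order 7: sinh(x) = x^7/5040 + x^5/120 + x^3/6 + x + O(x^8).
The coefficient of x^7 is 1/5040.

Final answer: 1/5040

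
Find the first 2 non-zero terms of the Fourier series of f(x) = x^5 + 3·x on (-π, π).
(-40·π^2 + 2·π^4 + 246)·sin(x) + (-π^4 - 21/2 + 5·π^2)·sin(2·x)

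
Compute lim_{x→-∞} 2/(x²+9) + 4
Evaluate the dominant behaviour as x → -∞; each term tends to a finite value or vanishes.
Limit = 4.

Final answer: 4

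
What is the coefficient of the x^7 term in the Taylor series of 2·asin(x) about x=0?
Expand to order 7: 2·asin(x) = 5·x^7/56 + 3·x^5/20 + x^3/3 + 2·x + O(x^8).
The coefficient of x^7 is 5/56.

Final answer: 5/56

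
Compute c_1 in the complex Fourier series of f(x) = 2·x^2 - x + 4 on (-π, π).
Compute the real Fourier coefficients first: a_1 = -8, b_1 = -2.
Then c_1 = (a_1 − i·b_1)/2 = -4 + i.

Final answer: -4 + i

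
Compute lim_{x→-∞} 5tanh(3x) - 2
Evaluate the dominant behaviour as x → -∞; each term tends to a finite value or vanishes.
Limit = -7.

Final answer: -7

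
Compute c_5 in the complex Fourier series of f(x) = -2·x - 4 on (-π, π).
Compute the real Fourier coefficients first: a_5 = 0, b_5 = -4/5.
Then c_5 = (a_5 − i·b_5)/2 = 2·i/5.

Final answer: 2·i/5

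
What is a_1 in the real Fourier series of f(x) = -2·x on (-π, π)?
a_1 = (1/π) ∫_{-π}^{π} f(x)·cos(1x) dx.
Evaluate the integral (use parity and integration by parts as needed): a_1 = 0.

Final answer: 0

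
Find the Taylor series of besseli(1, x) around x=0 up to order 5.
x^5/384 + x^3/16 + x/2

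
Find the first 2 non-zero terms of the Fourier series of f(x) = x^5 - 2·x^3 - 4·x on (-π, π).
(-44·π^2 + 2·π^4 + 256)·sin(x) + (-π^4 - 13/2 + 7·π^2)·sin(2·x)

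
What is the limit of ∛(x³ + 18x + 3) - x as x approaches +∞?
This is an ∞ − ∞ indeterminate form.
Multiply by (A² + AB + B²)/(A² + AB + B²) where A = ∛(x³+18x + 3), B = x to use A³ − B³ = (A−B)(A²+AB+B²); the x³ terms cancel, leaving (18x + 3)/(A²+AB+B²) with denominator ~ 3x², so the limit is 0.
Limit = 0.

Final answer: 0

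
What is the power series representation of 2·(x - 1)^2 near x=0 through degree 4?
2·x^2 - 4·x + 2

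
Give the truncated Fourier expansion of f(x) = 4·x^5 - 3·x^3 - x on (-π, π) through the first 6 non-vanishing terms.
(-166·π^2 + 8·π^4 + 994)·sin(x) + (-4·π^4 - 67/2 + 23·π^2)·sin(2·x) + (-214·π^2/27 + 374/81 + 8·π^4/3)·sin(3·x) + (-2·π^4 - 1 + 4·π^2)·sin(4·x) + (-62·π^2/25 + 122/625 + 8·π^4/5)·sin(5·x) + (-4·π^4/3 + 7/162 + 47·π^2/27)·sin(6·x)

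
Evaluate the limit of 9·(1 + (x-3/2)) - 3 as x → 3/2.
Direct substitution at x = 3/2 gives 6.

Final answer: 6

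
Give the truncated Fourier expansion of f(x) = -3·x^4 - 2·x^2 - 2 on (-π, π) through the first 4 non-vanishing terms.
(-136 + 24·π^2)·cos(x) + (7 - 6·π^2)·cos(2·x) + (-8/9 + 8·π^2/3)·cos(3·x) - 3·π^4/5 - 2·π^2/3 - 2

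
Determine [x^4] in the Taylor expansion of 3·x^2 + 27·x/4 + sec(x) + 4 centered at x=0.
Expand to order 4: 3·x^2 + 27·x/4 + sec(x) + 4 = 5·x^4/24 + 7·x^2/2 + 27·x/4 + 5 + O(x^5).
The coefficient of x^4 is 5/24.

Final answer: 5/24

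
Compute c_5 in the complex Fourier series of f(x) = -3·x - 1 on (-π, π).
Compute the real Fourier coefficients first: a_5 = 0, b_5 = -6/5.
Then c_5 = (a_5 − i·b_5)/2 = 3·i/5.

Final answer: 3·i/5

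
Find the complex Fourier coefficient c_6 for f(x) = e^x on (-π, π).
Compute the real Fourier coefficients first: a_6 = (-1 + e^(2·π))·e^(-π)/(37·π), b_6 = (6 - 6·e^(2·π))·e^(-π)/(37·π).
Then c_6 = (a_6 − i·b_6)/2 = -e^(-π)/(74·π) + e^(π)/(74·π) - 3·i·e^(-π)/(37·π) + 3·i·e^(π)/(37·π).

Final answer: -e^(-π)/(74·π) + e^(π)/(74·π) - 3·i·e^(-π)/(37·π) + 3·i·e^(π)/(37·π)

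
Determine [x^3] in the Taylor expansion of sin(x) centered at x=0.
Expand to order 3: sin(x) = -x^3/6 + x + O(x^4).
The coefficient of x^3 is -1/6.

Final answer: -1/6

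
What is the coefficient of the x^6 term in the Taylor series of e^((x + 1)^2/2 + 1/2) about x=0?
Expand to order 6: e^((x + 1)^2/2 + 1/2) = 19·e·x^6/180 + 13·e·x^5/60 + 5·e·x^4/12 + 2·e·x^3/3 + e·x^2 + e·x + e + O(x^7).
The coefficient of x^6 is 19·e/180.

Final answer: 19·e/180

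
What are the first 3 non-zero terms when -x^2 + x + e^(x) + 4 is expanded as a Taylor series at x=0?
-x^2/2 + 2·x + 5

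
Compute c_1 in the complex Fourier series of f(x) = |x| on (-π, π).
Compute the real Fourier coefficients first: a_1 = -4/π, b_1 = 0.
Then c_1 = (a_1 − i·b_1)/2 = -2/π.

Final answer: -2/π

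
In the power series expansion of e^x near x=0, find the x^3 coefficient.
Expand to order 3: e^x = x^3/6 + x^2/2 + x + 1 + O(x^4).
The coefficient of x^3 is 1/6.

Final answer: 1/6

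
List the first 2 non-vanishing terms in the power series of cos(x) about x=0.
1 - x^2/2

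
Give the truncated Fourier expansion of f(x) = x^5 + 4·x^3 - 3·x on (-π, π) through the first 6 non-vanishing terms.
(-32·π^2 + 186 + 2·π^4)·sin(x) + (-π^4 + 3/2 + π^2)·sin(2·x) + (-226/81 + 32·π^2/27 + 2·π^4/3)·sin(3·x) + (-π^4/2 - 11·π^2/8 + 129/64)·sin(4·x) + (-942/625 + 32·π^2/25 + 2·π^4/5)·sin(5·x) + (-π^4/3 - 31·π^2/27 + 193/162)·sin(6·x)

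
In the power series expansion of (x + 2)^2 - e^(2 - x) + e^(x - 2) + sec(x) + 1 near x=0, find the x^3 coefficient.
Expand to order 3: (x + 2)^2 - e^(2 - x) + e^(x - 2) + sec(x) + 1 = x^3·(e^(-2)/6 + e^(2)/6) + x^2·(-e^(2)/2 + e^(-2)/2 + 3/2) + x·(e^(-2) + 4 + e^(2)) - e^(2) + e^(-2) + 6 + O(x^4).
The coefficient of x^3 is e^(-2)/6 + e^(2)/6.

Final answer: e^(-2)/6 + e^(2)/6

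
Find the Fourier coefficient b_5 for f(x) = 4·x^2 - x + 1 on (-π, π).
b_5 = (1/π) ∫_{-π}^{π} f(x)·sin(5x) dx.
Evaluate the integral (use parity and integration by parts as needed): b_5 = -2/5.

Final answer: -2/5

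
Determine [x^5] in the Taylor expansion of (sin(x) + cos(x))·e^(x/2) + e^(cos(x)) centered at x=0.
Expand to order 5: (sin(x) + cos(x))·e^(x/2) + e^(cos(x)) = x^5/1280 + x^4·(-31/384 + e/6) - 13·x^3/48 + x^2·(1/8 - e/2) + 3·x/2 + 1 + e + O(x^6).
The coefficient of x^5 is 1/1280.

Final answer: 1/1280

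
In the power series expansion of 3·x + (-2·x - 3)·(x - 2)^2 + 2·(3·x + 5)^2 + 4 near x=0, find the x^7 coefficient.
Expand to order 7: 3·x + (-2·x - 3)·(x - 2)^2 + 2·(3·x + 5)^2 + 4 = -2·x^3 + 23·x^2 + 67·x + 42 + O(x^8).
The coefficient of x^7 is 0.

Final answer: 0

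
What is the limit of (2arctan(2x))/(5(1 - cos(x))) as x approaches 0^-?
Both numerator and denominator → 0 as x → 0^-; this is a 0/0 indeterminate form.
Expand each to leading order near x = 0: numerator ~ 4·x, denominator ~ 5·x^2/2.
The limit of the ratio is -∞.

Final answer: -∞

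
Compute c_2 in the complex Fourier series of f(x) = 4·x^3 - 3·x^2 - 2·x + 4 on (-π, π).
Compute the real Fourier coefficients first: a_2 = -3, b_2 = 8 - 4·π^2.
Then c_2 = (a_2 − i·b_2)/2 = -3/2 - 4·i + 2·i·π^2.

Final answer: -3/2 - 4·i + 2·i·π^2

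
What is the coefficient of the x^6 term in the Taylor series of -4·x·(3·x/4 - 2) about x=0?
Expand to order 6: -4·x·(3·x/4 - 2) = -3·x^2 + 8·x + O(x^7).
The coefficient of x^6 is 0.

Final answer: 0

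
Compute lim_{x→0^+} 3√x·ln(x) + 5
The product is a 0·∞ indeterminate form at x → 0⁺.
Rewrite the product as 3·ln(x) / x^(-1/2) and apply L'Hôpital, or use the standard hierarchy x^(-1/2) ≫ |ln x| as x → 0⁺.
The indeterminate product → 0, so the limit = 5.

Final answer: 5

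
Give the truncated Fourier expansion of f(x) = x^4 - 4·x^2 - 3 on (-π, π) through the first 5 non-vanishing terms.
(64 - 8·π^2)·cos(x) + (-7 + 2·π^2)·cos(2·x) + (64/27 - 8·π^2/9)·cos(3·x) + (-19/16 + π^2/2)·cos(4·x) - 4·π^2/3 - 3 + π^4/5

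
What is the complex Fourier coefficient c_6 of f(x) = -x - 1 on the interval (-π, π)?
Compute the real Fourier coefficients first: a_6 = 0, b_6 = 1/3.
Then c_6 = (a_6 − i·b_6)/2 = -i/6.

Final answer: -i/6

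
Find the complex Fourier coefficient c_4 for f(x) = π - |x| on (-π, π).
Compute the real Fourier coefficients first: a_4 = 0, b_4 = 0.
Then c_4 = (a_4 − i·b_4)/2 = 0.

Final answer: 0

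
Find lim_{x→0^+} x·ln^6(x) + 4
The product is a 0·∞ indeterminate form at x → 0⁺.
Rewrite the product as ln^6(x) / x^(-1) and apply L'Hôpital, or use the standard hierarchy x^(-1) ≫ |ln x|^6 as x → 0⁺.
The indeterminate product → 0, so the limit = 4.

Final answer: 4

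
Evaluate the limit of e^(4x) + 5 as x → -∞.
Evaluate the dominant behaviour as x → -∞; each term tends to a finite value or vanishes.
Limit = 5.

Final answer: 5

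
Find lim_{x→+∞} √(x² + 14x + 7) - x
This is an ∞ − ∞ indeterminate form.
Multiply and divide by the conjugate √(x²+14x + 7) + x; the x² terms cancel, leaving (14x + 7)/(√(x²+14x + 7)+x) → 14/2 = 7.
Limit = 7.

Final answer: 7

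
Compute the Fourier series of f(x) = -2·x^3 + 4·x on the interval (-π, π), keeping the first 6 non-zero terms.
(32 - 4·π^2)·sin(x) + (-7 + 2·π^2)·sin(2·x) + (32/9 - 4·π^2/3)·sin(3·x) + (-19/8 + π^2)·sin(4·x) + (224/125 - 4·π^2/5)·sin(5·x) + (-13/9 + 2·π^2/3)·sin(6·x)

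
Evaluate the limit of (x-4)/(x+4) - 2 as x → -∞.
Evaluate the dominant behaviour as x → -∞; each term tends to a finite value or vanishes.
Limit = -1.

Final answer: -1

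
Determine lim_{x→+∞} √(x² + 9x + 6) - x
As x → +∞: multiply by the conjugate to get (9x+6)/(√(x²+9x+6)+x); the denominator ~ 2x, so the limit is 9/2.
Limit = 9/2.

Final answer: 9/2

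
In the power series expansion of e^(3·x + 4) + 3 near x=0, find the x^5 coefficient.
Expand to order 5: e^(3·x + 4) + 3 = 81·x^5·e^(4)/40 + 27·x^4·e^(4)/8 + 9·x^3·e^(4)/2 + 9·x^2·e^(4)/2 + 3·x·e^(4) + 3 + e^(4) + O(x^6).
The coefficient of x^5 is 81·e^(4)/40.

Final answer: 81·e^(4)/40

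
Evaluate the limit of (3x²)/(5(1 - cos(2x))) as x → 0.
Both numerator and denominator → 0 as x → 0; this is a 0/0 indeterminate form.
Expand each to leading order near x = 0: numerator ~ 3·x^2, denominator ~ 10·x^2.
The limit of the ratio is 3/10.

Final answer: 3/10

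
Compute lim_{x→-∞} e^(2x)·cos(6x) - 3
Evaluate the dominant behaviour as x → -∞; each term tends to a finite value or vanishes.
Limit = -3.

Final answer: -3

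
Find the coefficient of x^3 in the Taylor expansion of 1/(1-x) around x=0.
Expand to order 3: 1/(1-x) = x^3 + x^2 + x + 1 + O(x^4).
The coefficient of x^3 is 1.

Final answer: 1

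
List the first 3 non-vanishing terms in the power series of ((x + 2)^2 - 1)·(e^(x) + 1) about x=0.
15·x^2/2 + 11·x + 6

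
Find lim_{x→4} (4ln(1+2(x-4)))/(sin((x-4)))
Both numerator and denominator → 0 as x → 4; this is a 0/0 indeterminate form.
Expand each to leading order near x = 4: numerator ~ 8·(x - 4), denominator ~ (x - 4).
The limit of the ratio is 8.

Final answer: 8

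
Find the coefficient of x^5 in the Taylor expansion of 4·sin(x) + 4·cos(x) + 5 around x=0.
Expand to order 5: 4·sin(x) + 4·cos(x) + 5 = x^5/30 + x^4/6 - 2·x^3/3 - 2·x^2 + 4·x + 9 + O(x^6).
The coefficient of x^5 is 1/30.

Final answer: 1/30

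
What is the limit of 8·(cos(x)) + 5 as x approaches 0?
Direct substitution at x = 0 gives 13.

Final answer: 13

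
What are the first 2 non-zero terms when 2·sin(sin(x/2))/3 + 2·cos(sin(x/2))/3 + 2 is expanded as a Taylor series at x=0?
x/3 + 8/3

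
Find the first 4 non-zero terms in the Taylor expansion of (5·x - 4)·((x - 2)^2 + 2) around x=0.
5·x^3 - 24·x^2 + 46·x - 24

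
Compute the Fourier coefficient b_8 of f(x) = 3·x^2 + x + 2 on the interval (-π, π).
b_8 = (1/π) ∫_{-π}^{π} f(x)·sin(8x) dx.
Evaluate the integral (use parity and integration by parts as needed): b_8 = -1/4.

Final answer: -1/4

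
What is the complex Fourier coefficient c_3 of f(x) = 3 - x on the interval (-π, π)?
Compute the real Fourier coefficients first: a_3 = 0, b_3 = -2/3.
Then c_3 = (a_3 − i·b_3)/2 = i/3.

Final answer: i/3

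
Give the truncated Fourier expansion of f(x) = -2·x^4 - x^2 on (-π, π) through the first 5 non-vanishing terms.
(-92 + 16·π^2)·cos(x) + (5 - 4·π^2)·cos(2·x) + (-20/27 + 16·π^2/9)·cos(3·x) + (1/8 - π^2)·cos(4·x) - 2·π^4/5 - π^2/3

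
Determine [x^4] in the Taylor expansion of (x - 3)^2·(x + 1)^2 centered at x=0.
Expand to order 4: (x - 3)^2·(x + 1)^2 = x^4 - 4·x^3 - 2·x^2 + 12·x + 9 + O(x^5).
The coefficient of x^4 is 1.

Final answer: 1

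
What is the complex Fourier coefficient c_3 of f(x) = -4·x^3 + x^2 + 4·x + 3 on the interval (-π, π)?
Compute the real Fourier coefficients first: a_3 = -4/9, b_3 = 40/9 - 8·π^2/3.
Then c_3 = (a_3 − i·b_3)/2 = -2/9 - 20·i/9 + 4·i·π^2/3.

Final answer: -2/9 - 20·i/9 + 4·i·π^2/3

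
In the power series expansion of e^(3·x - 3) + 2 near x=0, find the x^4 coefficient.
Expand to order 4: e^(3·x - 3) + 2 = 27·x^4·e^(-3)/8 + 9·x^3·e^(-3)/2 + 9·x^2·e^(-3)/2 + 3·x·e^(-3) + e^(-3) + 2 + O(x^5).
The coefficient of x^4 is 27·e^(-3)/8.

Final answer: 27·e^(-3)/8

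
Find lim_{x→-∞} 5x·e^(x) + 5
The product is a 0·∞ indeterminate form at x → -∞.
Rewrite the product as 5x / e^(-x) (an ∞/∞ form) and apply L'Hôpital, or use the standard hierarchy e^(|x|) ≫ |x| as x → -∞.
The indeterminate product → 0, so the limit = 5.

Final answer: 5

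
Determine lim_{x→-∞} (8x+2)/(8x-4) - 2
Evaluate the dominant behaviour as x → -∞; each term tends to a finite value or vanishes.
Limit = -1.

Final answer: -1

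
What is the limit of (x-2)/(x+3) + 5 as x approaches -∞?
Evaluate the dominant behaviour as x → -∞; each term tends to a finite value or vanishes.
Limit = 6.

Final answer: 6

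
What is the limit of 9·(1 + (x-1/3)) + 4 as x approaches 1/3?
Direct substitution at x = 1/3 gives 13.

Final answer: 13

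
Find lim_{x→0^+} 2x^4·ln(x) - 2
The product is a 0·∞ indeterminate form at x → 0⁺.
Rewrite the product as 2·ln(x) / x^(-4) and apply L'Hôpital, or use the standard hierarchy x^(-4) ≫ |ln x| as x → 0⁺.
The indeterminate product → 0, so the limit = -2.

Final answer: -2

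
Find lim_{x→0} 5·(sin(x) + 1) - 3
Direct substitution at x = 0 gives 2.

Final answer: 2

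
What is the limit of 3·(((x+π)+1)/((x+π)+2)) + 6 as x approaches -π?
Direct substitution at x = -π gives 15/2.

Final answer: 15/2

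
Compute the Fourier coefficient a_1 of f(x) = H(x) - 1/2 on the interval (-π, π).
a_1 = (1/π) ∫_{-π}^{π} f(x)·cos(1x) dx.
Evaluate the integral (use parity and integration by parts as needed): a_1 = 0.

Final answer: 0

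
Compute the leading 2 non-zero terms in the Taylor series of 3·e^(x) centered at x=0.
3·x + 3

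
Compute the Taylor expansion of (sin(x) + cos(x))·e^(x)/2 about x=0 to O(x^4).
x^2/2 + x + 1/2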